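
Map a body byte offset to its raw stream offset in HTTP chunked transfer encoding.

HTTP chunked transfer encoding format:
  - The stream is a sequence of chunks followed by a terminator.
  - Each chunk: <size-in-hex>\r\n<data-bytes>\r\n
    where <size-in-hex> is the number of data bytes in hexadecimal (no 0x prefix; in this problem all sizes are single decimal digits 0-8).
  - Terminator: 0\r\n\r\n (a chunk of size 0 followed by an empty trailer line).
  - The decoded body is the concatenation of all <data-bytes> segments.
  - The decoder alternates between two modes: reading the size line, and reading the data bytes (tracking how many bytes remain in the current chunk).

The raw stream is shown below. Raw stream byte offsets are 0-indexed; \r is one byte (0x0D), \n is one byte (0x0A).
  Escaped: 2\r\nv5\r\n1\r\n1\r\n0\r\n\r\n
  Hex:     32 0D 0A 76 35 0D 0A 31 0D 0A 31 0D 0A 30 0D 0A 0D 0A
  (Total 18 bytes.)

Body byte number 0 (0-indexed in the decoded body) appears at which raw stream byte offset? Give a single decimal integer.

Answer: 3

Derivation:
Chunk 1: stream[0..1]='2' size=0x2=2, data at stream[3..5]='v5' -> body[0..2], body so far='v5'
Chunk 2: stream[7..8]='1' size=0x1=1, data at stream[10..11]='1' -> body[2..3], body so far='v51'
Chunk 3: stream[13..14]='0' size=0 (terminator). Final body='v51' (3 bytes)
Body byte 0 at stream offset 3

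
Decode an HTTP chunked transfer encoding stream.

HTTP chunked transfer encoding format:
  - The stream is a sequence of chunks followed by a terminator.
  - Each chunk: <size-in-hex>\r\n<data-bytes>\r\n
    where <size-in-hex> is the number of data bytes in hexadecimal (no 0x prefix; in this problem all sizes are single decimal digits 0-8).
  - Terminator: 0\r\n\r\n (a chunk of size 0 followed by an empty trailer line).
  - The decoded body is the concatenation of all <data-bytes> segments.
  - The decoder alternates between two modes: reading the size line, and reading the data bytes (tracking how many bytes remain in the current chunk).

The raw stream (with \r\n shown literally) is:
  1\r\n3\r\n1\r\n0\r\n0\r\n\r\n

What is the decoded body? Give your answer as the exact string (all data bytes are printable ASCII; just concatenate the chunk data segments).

Chunk 1: stream[0..1]='1' size=0x1=1, data at stream[3..4]='3' -> body[0..1], body so far='3'
Chunk 2: stream[6..7]='1' size=0x1=1, data at stream[9..10]='0' -> body[1..2], body so far='30'
Chunk 3: stream[12..13]='0' size=0 (terminator). Final body='30' (2 bytes)

Answer: 30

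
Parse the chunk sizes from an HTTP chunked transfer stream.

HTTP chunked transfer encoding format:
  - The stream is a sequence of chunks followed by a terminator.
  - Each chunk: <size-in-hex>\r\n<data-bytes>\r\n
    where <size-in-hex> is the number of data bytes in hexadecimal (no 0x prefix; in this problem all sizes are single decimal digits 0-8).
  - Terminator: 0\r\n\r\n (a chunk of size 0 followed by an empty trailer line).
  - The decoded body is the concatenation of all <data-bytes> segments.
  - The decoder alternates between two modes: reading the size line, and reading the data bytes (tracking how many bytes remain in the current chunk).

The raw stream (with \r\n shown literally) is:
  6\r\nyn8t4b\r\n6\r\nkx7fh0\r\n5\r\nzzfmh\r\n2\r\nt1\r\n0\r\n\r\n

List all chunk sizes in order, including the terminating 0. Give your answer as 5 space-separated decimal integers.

Chunk 1: stream[0..1]='6' size=0x6=6, data at stream[3..9]='yn8t4b' -> body[0..6], body so far='yn8t4b'
Chunk 2: stream[11..12]='6' size=0x6=6, data at stream[14..20]='kx7fh0' -> body[6..12], body so far='yn8t4bkx7fh0'
Chunk 3: stream[22..23]='5' size=0x5=5, data at stream[25..30]='zzfmh' -> body[12..17], body so far='yn8t4bkx7fh0zzfmh'
Chunk 4: stream[32..33]='2' size=0x2=2, data at stream[35..37]='t1' -> body[17..19], body so far='yn8t4bkx7fh0zzfmht1'
Chunk 5: stream[39..40]='0' size=0 (terminator). Final body='yn8t4bkx7fh0zzfmht1' (19 bytes)

Answer: 6 6 5 2 0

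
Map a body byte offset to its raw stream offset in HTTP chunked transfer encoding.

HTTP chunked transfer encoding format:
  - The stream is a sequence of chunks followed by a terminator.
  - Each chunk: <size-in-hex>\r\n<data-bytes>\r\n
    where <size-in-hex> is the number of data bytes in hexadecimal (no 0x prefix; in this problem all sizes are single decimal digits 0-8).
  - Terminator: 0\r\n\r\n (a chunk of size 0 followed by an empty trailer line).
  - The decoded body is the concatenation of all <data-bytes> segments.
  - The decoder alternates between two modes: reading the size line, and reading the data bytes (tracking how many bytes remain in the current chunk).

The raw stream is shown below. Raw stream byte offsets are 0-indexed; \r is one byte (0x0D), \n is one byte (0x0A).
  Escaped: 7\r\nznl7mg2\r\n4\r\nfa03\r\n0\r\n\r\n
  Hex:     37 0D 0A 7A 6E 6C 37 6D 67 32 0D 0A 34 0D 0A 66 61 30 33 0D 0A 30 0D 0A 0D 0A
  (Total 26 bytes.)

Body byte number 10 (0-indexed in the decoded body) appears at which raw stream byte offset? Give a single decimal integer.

Answer: 18

Derivation:
Chunk 1: stream[0..1]='7' size=0x7=7, data at stream[3..10]='znl7mg2' -> body[0..7], body so far='znl7mg2'
Chunk 2: stream[12..13]='4' size=0x4=4, data at stream[15..19]='fa03' -> body[7..11], body so far='znl7mg2fa03'
Chunk 3: stream[21..22]='0' size=0 (terminator). Final body='znl7mg2fa03' (11 bytes)
Body byte 10 at stream offset 18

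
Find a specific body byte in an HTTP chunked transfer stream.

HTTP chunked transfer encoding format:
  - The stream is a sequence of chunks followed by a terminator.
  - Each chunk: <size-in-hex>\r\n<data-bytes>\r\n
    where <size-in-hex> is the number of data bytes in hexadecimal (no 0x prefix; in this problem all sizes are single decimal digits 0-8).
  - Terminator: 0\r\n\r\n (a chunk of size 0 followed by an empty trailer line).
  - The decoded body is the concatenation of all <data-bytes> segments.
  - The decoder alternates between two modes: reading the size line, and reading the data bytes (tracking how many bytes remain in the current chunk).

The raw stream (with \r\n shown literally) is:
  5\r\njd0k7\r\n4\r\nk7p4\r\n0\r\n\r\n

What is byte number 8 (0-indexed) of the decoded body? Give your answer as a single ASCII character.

Chunk 1: stream[0..1]='5' size=0x5=5, data at stream[3..8]='jd0k7' -> body[0..5], body so far='jd0k7'
Chunk 2: stream[10..11]='4' size=0x4=4, data at stream[13..17]='k7p4' -> body[5..9], body so far='jd0k7k7p4'
Chunk 3: stream[19..20]='0' size=0 (terminator). Final body='jd0k7k7p4' (9 bytes)
Body byte 8 = '4'

Answer: 4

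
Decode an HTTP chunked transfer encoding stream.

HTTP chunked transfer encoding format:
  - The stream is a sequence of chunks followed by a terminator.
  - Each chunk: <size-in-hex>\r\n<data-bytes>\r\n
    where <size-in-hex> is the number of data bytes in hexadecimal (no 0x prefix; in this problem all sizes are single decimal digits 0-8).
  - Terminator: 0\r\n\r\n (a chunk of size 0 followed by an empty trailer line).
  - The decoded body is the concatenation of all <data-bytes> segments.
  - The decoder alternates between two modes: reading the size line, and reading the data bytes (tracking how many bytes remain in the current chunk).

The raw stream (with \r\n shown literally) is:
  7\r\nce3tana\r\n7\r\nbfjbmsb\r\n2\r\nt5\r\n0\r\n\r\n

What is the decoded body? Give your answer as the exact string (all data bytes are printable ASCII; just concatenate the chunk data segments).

Answer: ce3tanabfjbmsbt5

Derivation:
Chunk 1: stream[0..1]='7' size=0x7=7, data at stream[3..10]='ce3tana' -> body[0..7], body so far='ce3tana'
Chunk 2: stream[12..13]='7' size=0x7=7, data at stream[15..22]='bfjbmsb' -> body[7..14], body so far='ce3tanabfjbmsb'
Chunk 3: stream[24..25]='2' size=0x2=2, data at stream[27..29]='t5' -> body[14..16], body so far='ce3tanabfjbmsbt5'
Chunk 4: stream[31..32]='0' size=0 (terminator). Final body='ce3tanabfjbmsbt5' (16 bytes)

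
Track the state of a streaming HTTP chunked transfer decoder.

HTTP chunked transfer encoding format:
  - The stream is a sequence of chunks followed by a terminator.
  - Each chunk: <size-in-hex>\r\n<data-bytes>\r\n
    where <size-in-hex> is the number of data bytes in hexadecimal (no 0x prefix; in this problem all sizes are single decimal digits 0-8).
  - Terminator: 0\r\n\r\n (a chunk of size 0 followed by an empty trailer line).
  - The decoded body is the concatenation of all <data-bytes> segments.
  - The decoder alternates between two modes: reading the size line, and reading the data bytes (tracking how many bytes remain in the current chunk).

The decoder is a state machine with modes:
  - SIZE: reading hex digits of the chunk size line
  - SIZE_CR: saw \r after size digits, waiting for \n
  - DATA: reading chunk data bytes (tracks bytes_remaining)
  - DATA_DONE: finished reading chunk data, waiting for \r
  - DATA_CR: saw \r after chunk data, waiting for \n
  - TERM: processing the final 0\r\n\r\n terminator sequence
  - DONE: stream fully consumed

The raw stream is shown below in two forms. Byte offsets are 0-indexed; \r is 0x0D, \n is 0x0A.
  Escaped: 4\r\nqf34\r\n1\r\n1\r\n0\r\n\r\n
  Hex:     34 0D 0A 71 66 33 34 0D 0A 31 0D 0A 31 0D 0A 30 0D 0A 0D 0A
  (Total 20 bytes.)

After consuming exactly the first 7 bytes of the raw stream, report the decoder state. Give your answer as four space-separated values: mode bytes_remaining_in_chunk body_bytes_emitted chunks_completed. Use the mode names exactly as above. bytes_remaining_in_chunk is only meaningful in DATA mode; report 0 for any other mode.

Answer: DATA_DONE 0 4 0

Derivation:
Byte 0 = '4': mode=SIZE remaining=0 emitted=0 chunks_done=0
Byte 1 = 0x0D: mode=SIZE_CR remaining=0 emitted=0 chunks_done=0
Byte 2 = 0x0A: mode=DATA remaining=4 emitted=0 chunks_done=0
Byte 3 = 'q': mode=DATA remaining=3 emitted=1 chunks_done=0
Byte 4 = 'f': mode=DATA remaining=2 emitted=2 chunks_done=0
Byte 5 = '3': mode=DATA remaining=1 emitted=3 chunks_done=0
Byte 6 = '4': mode=DATA_DONE remaining=0 emitted=4 chunks_done=0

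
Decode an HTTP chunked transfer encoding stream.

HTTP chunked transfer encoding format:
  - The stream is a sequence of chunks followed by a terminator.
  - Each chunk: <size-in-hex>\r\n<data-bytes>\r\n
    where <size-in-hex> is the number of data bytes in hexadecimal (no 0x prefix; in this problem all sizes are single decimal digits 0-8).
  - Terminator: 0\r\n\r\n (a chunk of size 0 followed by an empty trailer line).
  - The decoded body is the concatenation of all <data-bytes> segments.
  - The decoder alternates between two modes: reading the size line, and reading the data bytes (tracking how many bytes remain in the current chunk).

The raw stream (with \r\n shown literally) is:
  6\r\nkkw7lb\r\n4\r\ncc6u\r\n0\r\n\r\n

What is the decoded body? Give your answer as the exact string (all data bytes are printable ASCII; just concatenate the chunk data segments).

Chunk 1: stream[0..1]='6' size=0x6=6, data at stream[3..9]='kkw7lb' -> body[0..6], body so far='kkw7lb'
Chunk 2: stream[11..12]='4' size=0x4=4, data at stream[14..18]='cc6u' -> body[6..10], body so far='kkw7lbcc6u'
Chunk 3: stream[20..21]='0' size=0 (terminator). Final body='kkw7lbcc6u' (10 bytes)

Answer: kkw7lbcc6u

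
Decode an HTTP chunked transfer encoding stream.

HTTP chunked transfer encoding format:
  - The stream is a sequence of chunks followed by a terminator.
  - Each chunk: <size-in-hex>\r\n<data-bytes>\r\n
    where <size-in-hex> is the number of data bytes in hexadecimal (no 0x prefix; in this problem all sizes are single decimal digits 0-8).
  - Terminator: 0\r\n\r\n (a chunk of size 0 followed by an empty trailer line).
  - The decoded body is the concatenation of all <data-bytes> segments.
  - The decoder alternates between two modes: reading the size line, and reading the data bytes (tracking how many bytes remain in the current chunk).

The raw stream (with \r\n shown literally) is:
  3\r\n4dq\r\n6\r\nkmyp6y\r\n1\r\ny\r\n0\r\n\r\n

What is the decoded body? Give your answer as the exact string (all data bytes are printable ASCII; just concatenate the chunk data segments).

Chunk 1: stream[0..1]='3' size=0x3=3, data at stream[3..6]='4dq' -> body[0..3], body so far='4dq'
Chunk 2: stream[8..9]='6' size=0x6=6, data at stream[11..17]='kmyp6y' -> body[3..9], body so far='4dqkmyp6y'
Chunk 3: stream[19..20]='1' size=0x1=1, data at stream[22..23]='y' -> body[9..10], body so far='4dqkmyp6yy'
Chunk 4: stream[25..26]='0' size=0 (terminator). Final body='4dqkmyp6yy' (10 bytes)

Answer: 4dqkmyp6yy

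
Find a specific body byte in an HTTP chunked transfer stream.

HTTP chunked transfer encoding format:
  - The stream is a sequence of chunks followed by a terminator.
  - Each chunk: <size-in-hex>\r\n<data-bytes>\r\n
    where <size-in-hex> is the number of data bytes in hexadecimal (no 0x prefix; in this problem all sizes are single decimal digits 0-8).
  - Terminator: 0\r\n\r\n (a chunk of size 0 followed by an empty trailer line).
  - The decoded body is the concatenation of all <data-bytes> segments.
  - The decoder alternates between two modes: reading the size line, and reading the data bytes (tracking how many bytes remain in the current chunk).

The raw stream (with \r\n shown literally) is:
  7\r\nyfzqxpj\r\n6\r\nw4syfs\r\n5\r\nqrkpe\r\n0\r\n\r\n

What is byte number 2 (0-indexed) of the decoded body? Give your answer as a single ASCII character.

Answer: z

Derivation:
Chunk 1: stream[0..1]='7' size=0x7=7, data at stream[3..10]='yfzqxpj' -> body[0..7], body so far='yfzqxpj'
Chunk 2: stream[12..13]='6' size=0x6=6, data at stream[15..21]='w4syfs' -> body[7..13], body so far='yfzqxpjw4syfs'
Chunk 3: stream[23..24]='5' size=0x5=5, data at stream[26..31]='qrkpe' -> body[13..18], body so far='yfzqxpjw4syfsqrkpe'
Chunk 4: stream[33..34]='0' size=0 (terminator). Final body='yfzqxpjw4syfsqrkpe' (18 bytes)
Body byte 2 = 'z'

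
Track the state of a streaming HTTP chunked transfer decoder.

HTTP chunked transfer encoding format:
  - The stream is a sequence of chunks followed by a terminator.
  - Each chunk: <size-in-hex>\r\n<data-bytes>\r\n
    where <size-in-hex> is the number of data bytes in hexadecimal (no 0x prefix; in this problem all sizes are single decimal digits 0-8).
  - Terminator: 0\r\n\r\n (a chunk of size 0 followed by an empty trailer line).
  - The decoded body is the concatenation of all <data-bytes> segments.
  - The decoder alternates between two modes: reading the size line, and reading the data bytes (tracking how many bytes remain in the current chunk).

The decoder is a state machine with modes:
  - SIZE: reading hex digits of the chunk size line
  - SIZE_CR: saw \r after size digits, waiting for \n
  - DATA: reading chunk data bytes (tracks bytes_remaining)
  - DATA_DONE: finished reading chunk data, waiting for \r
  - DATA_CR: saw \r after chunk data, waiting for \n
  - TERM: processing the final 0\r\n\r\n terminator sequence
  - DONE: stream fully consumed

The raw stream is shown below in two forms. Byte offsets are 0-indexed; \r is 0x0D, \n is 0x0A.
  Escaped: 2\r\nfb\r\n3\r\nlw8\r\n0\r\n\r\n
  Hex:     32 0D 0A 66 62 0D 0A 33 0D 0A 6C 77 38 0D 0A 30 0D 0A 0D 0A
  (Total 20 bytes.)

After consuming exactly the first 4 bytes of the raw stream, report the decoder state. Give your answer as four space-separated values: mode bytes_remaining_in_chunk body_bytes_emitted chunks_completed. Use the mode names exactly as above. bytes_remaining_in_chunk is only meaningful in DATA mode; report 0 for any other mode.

Answer: DATA 1 1 0

Derivation:
Byte 0 = '2': mode=SIZE remaining=0 emitted=0 chunks_done=0
Byte 1 = 0x0D: mode=SIZE_CR remaining=0 emitted=0 chunks_done=0
Byte 2 = 0x0A: mode=DATA remaining=2 emitted=0 chunks_done=0
Byte 3 = 'f': mode=DATA remaining=1 emitted=1 chunks_done=0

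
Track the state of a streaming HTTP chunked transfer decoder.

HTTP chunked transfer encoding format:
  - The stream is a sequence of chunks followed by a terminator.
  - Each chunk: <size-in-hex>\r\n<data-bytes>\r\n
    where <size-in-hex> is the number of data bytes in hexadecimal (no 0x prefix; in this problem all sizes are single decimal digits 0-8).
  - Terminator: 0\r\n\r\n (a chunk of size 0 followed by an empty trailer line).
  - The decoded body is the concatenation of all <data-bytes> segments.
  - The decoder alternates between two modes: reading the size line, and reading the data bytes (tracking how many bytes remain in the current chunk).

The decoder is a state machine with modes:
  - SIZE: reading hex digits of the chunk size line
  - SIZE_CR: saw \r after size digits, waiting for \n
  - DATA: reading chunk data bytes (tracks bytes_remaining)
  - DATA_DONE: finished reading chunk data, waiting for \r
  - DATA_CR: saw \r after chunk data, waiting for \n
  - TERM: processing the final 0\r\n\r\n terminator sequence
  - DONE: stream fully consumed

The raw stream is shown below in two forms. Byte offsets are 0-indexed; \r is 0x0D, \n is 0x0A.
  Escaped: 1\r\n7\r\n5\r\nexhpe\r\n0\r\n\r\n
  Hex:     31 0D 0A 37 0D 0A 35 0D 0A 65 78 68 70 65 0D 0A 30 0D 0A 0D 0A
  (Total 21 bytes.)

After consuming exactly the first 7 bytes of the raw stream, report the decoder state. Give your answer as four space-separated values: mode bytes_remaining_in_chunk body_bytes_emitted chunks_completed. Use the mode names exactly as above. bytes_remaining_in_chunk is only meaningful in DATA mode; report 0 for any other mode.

Byte 0 = '1': mode=SIZE remaining=0 emitted=0 chunks_done=0
Byte 1 = 0x0D: mode=SIZE_CR remaining=0 emitted=0 chunks_done=0
Byte 2 = 0x0A: mode=DATA remaining=1 emitted=0 chunks_done=0
Byte 3 = '7': mode=DATA_DONE remaining=0 emitted=1 chunks_done=0
Byte 4 = 0x0D: mode=DATA_CR remaining=0 emitted=1 chunks_done=0
Byte 5 = 0x0A: mode=SIZE remaining=0 emitted=1 chunks_done=1
Byte 6 = '5': mode=SIZE remaining=0 emitted=1 chunks_done=1

Answer: SIZE 0 1 1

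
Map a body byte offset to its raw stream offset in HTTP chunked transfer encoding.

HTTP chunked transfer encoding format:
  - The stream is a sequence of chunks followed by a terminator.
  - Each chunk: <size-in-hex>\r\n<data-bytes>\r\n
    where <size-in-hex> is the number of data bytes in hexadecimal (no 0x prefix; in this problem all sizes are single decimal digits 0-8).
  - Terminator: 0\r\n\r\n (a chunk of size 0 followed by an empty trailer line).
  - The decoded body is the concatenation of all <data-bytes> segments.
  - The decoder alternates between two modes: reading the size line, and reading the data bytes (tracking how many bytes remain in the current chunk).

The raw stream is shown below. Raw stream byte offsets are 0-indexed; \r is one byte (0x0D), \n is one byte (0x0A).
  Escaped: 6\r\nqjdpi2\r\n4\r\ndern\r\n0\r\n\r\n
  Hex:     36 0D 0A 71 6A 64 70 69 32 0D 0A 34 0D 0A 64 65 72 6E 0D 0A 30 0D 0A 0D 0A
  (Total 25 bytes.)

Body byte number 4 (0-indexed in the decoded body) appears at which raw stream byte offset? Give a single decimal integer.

Answer: 7

Derivation:
Chunk 1: stream[0..1]='6' size=0x6=6, data at stream[3..9]='qjdpi2' -> body[0..6], body so far='qjdpi2'
Chunk 2: stream[11..12]='4' size=0x4=4, data at stream[14..18]='dern' -> body[6..10], body so far='qjdpi2dern'
Chunk 3: stream[20..21]='0' size=0 (terminator). Final body='qjdpi2dern' (10 bytes)
Body byte 4 at stream offset 7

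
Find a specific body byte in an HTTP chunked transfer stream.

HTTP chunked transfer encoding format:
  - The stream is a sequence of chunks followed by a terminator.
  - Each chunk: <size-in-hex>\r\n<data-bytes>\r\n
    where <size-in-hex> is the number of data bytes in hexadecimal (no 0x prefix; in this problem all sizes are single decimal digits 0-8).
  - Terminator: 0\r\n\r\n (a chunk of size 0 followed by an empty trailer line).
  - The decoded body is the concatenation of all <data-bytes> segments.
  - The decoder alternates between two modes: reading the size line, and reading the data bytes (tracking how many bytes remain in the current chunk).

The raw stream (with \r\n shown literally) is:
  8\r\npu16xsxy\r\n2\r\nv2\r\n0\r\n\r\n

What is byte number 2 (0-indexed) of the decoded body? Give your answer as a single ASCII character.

Chunk 1: stream[0..1]='8' size=0x8=8, data at stream[3..11]='pu16xsxy' -> body[0..8], body so far='pu16xsxy'
Chunk 2: stream[13..14]='2' size=0x2=2, data at stream[16..18]='v2' -> body[8..10], body so far='pu16xsxyv2'
Chunk 3: stream[20..21]='0' size=0 (terminator). Final body='pu16xsxyv2' (10 bytes)
Body byte 2 = '1'

Answer: 1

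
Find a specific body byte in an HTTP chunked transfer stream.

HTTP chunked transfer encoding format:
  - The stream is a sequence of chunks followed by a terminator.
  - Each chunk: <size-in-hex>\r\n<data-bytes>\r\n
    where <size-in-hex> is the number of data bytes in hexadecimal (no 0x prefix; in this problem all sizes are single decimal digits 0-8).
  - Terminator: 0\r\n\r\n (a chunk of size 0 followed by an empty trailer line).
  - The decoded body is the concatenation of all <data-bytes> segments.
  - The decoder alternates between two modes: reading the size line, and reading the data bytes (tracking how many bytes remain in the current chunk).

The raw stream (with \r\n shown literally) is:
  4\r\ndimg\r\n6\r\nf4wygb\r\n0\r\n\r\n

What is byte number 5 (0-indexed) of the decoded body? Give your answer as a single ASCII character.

Answer: 4

Derivation:
Chunk 1: stream[0..1]='4' size=0x4=4, data at stream[3..7]='dimg' -> body[0..4], body so far='dimg'
Chunk 2: stream[9..10]='6' size=0x6=6, data at stream[12..18]='f4wygb' -> body[4..10], body so far='dimgf4wygb'
Chunk 3: stream[20..21]='0' size=0 (terminator). Final body='dimgf4wygb' (10 bytes)
Body byte 5 = '4'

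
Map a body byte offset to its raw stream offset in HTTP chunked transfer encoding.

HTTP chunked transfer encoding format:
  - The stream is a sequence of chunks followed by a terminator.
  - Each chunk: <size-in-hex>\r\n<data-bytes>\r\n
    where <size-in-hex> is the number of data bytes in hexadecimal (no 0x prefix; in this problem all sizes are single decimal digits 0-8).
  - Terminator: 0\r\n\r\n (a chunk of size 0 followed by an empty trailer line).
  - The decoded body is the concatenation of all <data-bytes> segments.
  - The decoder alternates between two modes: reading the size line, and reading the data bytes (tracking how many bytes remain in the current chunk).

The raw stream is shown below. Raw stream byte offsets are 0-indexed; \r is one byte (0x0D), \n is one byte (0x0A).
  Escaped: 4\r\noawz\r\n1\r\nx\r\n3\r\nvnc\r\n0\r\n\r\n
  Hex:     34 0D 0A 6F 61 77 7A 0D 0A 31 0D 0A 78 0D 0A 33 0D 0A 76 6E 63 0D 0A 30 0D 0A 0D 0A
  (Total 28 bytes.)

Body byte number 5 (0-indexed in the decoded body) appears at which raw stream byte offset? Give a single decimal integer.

Chunk 1: stream[0..1]='4' size=0x4=4, data at stream[3..7]='oawz' -> body[0..4], body so far='oawz'
Chunk 2: stream[9..10]='1' size=0x1=1, data at stream[12..13]='x' -> body[4..5], body so far='oawzx'
Chunk 3: stream[15..16]='3' size=0x3=3, data at stream[18..21]='vnc' -> body[5..8], body so far='oawzxvnc'
Chunk 4: stream[23..24]='0' size=0 (terminator). Final body='oawzxvnc' (8 bytes)
Body byte 5 at stream offset 18

Answer: 18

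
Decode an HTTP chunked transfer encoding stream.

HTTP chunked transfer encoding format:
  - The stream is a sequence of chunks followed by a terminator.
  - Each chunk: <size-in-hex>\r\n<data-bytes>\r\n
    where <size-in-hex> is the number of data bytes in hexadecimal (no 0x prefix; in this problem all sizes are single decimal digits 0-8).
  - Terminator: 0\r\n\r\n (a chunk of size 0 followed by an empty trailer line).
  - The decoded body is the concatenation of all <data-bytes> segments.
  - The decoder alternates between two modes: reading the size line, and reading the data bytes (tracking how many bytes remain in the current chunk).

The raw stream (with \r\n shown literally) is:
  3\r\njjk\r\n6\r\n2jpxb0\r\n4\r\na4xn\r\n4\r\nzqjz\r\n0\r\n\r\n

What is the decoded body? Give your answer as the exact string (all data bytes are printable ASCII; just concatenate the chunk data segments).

Chunk 1: stream[0..1]='3' size=0x3=3, data at stream[3..6]='jjk' -> body[0..3], body so far='jjk'
Chunk 2: stream[8..9]='6' size=0x6=6, data at stream[11..17]='2jpxb0' -> body[3..9], body so far='jjk2jpxb0'
Chunk 3: stream[19..20]='4' size=0x4=4, data at stream[22..26]='a4xn' -> body[9..13], body so far='jjk2jpxb0a4xn'
Chunk 4: stream[28..29]='4' size=0x4=4, data at stream[31..35]='zqjz' -> body[13..17], body so far='jjk2jpxb0a4xnzqjz'
Chunk 5: stream[37..38]='0' size=0 (terminator). Final body='jjk2jpxb0a4xnzqjz' (17 bytes)

Answer: jjk2jpxb0a4xnzqjz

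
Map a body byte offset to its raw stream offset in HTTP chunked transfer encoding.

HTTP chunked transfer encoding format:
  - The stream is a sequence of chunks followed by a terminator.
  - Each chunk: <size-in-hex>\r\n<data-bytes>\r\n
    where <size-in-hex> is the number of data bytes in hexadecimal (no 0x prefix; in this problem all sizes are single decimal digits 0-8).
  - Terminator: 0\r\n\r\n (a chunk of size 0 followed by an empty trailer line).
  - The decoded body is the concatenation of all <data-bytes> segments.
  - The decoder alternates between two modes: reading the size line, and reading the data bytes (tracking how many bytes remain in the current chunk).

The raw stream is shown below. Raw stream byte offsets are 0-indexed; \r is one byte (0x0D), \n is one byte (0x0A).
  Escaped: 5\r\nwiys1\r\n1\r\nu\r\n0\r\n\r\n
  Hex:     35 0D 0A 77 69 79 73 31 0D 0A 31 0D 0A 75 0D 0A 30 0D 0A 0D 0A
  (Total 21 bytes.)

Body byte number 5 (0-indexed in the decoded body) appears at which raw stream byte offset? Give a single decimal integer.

Answer: 13

Derivation:
Chunk 1: stream[0..1]='5' size=0x5=5, data at stream[3..8]='wiys1' -> body[0..5], body so far='wiys1'
Chunk 2: stream[10..11]='1' size=0x1=1, data at stream[13..14]='u' -> body[5..6], body so far='wiys1u'
Chunk 3: stream[16..17]='0' size=0 (terminator). Final body='wiys1u' (6 bytes)
Body byte 5 at stream offset 13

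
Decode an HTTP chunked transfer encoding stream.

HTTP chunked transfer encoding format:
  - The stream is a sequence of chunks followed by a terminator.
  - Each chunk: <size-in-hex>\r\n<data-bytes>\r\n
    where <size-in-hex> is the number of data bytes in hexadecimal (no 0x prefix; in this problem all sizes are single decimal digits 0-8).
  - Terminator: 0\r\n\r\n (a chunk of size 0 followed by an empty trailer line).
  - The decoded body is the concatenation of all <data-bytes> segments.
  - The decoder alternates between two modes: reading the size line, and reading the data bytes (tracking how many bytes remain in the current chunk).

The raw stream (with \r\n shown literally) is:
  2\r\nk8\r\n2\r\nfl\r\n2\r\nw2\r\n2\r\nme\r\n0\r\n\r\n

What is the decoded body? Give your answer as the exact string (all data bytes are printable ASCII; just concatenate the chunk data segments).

Chunk 1: stream[0..1]='2' size=0x2=2, data at stream[3..5]='k8' -> body[0..2], body so far='k8'
Chunk 2: stream[7..8]='2' size=0x2=2, data at stream[10..12]='fl' -> body[2..4], body so far='k8fl'
Chunk 3: stream[14..15]='2' size=0x2=2, data at stream[17..19]='w2' -> body[4..6], body so far='k8flw2'
Chunk 4: stream[21..22]='2' size=0x2=2, data at stream[24..26]='me' -> body[6..8], body so far='k8flw2me'
Chunk 5: stream[28..29]='0' size=0 (terminator). Final body='k8flw2me' (8 bytes)

Answer: k8flw2me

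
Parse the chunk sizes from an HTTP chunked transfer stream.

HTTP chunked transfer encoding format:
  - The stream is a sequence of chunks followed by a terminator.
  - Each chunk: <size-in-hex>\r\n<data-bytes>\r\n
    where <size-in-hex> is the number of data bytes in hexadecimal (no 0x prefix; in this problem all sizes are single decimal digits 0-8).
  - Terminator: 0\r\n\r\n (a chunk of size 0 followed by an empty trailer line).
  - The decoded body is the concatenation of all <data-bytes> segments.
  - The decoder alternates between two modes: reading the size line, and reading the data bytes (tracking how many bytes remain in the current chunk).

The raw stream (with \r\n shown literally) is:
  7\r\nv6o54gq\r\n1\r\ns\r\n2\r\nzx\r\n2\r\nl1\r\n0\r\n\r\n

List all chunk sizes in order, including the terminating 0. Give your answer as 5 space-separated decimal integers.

Answer: 7 1 2 2 0

Derivation:
Chunk 1: stream[0..1]='7' size=0x7=7, data at stream[3..10]='v6o54gq' -> body[0..7], body so far='v6o54gq'
Chunk 2: stream[12..13]='1' size=0x1=1, data at stream[15..16]='s' -> body[7..8], body so far='v6o54gqs'
Chunk 3: stream[18..19]='2' size=0x2=2, data at stream[21..23]='zx' -> body[8..10], body so far='v6o54gqszx'
Chunk 4: stream[25..26]='2' size=0x2=2, data at stream[28..30]='l1' -> body[10..12], body so far='v6o54gqszxl1'
Chunk 5: stream[32..33]='0' size=0 (terminator). Final body='v6o54gqszxl1' (12 bytes)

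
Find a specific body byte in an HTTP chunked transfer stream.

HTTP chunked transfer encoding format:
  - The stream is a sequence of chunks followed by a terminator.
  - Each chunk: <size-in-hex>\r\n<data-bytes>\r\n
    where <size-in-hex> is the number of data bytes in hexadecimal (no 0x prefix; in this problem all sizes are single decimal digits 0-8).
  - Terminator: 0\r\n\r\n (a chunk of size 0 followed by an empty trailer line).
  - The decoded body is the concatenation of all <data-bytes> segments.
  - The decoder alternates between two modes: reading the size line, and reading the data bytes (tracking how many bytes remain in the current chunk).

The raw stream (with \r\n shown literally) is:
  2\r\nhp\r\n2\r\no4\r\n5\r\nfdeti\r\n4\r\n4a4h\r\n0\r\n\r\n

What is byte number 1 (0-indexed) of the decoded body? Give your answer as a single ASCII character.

Answer: p

Derivation:
Chunk 1: stream[0..1]='2' size=0x2=2, data at stream[3..5]='hp' -> body[0..2], body so far='hp'
Chunk 2: stream[7..8]='2' size=0x2=2, data at stream[10..12]='o4' -> body[2..4], body so far='hpo4'
Chunk 3: stream[14..15]='5' size=0x5=5, data at stream[17..22]='fdeti' -> body[4..9], body so far='hpo4fdeti'
Chunk 4: stream[24..25]='4' size=0x4=4, data at stream[27..31]='4a4h' -> body[9..13], body so far='hpo4fdeti4a4h'
Chunk 5: stream[33..34]='0' size=0 (terminator). Final body='hpo4fdeti4a4h' (13 bytes)
Body byte 1 = 'p'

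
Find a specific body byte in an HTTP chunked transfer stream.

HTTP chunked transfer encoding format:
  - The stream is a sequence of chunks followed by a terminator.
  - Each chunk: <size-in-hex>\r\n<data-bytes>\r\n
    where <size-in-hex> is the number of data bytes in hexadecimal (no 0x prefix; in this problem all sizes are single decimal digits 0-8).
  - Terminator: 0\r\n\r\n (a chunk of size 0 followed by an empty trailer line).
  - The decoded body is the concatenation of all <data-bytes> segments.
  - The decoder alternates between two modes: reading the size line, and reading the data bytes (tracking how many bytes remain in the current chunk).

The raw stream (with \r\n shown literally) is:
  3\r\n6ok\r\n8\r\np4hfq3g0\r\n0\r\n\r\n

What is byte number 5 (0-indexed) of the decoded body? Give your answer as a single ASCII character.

Answer: h

Derivation:
Chunk 1: stream[0..1]='3' size=0x3=3, data at stream[3..6]='6ok' -> body[0..3], body so far='6ok'
Chunk 2: stream[8..9]='8' size=0x8=8, data at stream[11..19]='p4hfq3g0' -> body[3..11], body so far='6okp4hfq3g0'
Chunk 3: stream[21..22]='0' size=0 (terminator). Final body='6okp4hfq3g0' (11 bytes)
Body byte 5 = 'h'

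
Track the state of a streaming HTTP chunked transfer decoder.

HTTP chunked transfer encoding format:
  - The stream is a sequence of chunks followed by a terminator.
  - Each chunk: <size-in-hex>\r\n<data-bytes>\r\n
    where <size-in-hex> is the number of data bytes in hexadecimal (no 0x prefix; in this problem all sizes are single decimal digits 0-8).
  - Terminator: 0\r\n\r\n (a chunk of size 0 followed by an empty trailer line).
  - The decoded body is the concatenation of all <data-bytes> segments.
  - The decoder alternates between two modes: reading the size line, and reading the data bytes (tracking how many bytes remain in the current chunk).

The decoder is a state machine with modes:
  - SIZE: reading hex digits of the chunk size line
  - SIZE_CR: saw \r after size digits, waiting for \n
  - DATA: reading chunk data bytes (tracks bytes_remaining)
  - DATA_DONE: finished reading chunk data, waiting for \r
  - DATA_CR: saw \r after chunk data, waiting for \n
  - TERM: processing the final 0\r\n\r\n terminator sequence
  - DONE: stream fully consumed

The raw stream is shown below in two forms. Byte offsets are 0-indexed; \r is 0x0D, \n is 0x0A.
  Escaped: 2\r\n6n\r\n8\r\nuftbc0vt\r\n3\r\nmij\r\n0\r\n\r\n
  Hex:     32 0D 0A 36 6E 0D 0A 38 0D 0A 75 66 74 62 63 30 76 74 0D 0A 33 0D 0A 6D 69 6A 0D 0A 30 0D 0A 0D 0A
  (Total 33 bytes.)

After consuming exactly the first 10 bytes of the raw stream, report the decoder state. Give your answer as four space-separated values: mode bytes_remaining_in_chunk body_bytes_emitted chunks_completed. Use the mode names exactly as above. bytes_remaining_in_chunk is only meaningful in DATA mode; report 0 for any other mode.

Answer: DATA 8 2 1

Derivation:
Byte 0 = '2': mode=SIZE remaining=0 emitted=0 chunks_done=0
Byte 1 = 0x0D: mode=SIZE_CR remaining=0 emitted=0 chunks_done=0
Byte 2 = 0x0A: mode=DATA remaining=2 emitted=0 chunks_done=0
Byte 3 = '6': mode=DATA remaining=1 emitted=1 chunks_done=0
Byte 4 = 'n': mode=DATA_DONE remaining=0 emitted=2 chunks_done=0
Byte 5 = 0x0D: mode=DATA_CR remaining=0 emitted=2 chunks_done=0
Byte 6 = 0x0A: mode=SIZE remaining=0 emitted=2 chunks_done=1
Byte 7 = '8': mode=SIZE remaining=0 emitted=2 chunks_done=1
Byte 8 = 0x0D: mode=SIZE_CR remaining=0 emitted=2 chunks_done=1
Byte 9 = 0x0A: mode=DATA remaining=8 emitted=2 chunks_done=1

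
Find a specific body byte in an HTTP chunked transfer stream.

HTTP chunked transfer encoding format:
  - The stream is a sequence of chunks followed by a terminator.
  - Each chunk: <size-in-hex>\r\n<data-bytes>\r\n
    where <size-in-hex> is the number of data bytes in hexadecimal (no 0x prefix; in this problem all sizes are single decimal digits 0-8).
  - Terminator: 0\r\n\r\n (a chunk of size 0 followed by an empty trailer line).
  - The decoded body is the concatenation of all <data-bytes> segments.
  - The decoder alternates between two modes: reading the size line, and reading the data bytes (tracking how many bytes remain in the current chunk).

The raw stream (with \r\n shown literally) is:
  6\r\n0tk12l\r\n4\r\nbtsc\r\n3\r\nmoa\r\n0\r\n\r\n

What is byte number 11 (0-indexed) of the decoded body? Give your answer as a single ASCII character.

Answer: o

Derivation:
Chunk 1: stream[0..1]='6' size=0x6=6, data at stream[3..9]='0tk12l' -> body[0..6], body so far='0tk12l'
Chunk 2: stream[11..12]='4' size=0x4=4, data at stream[14..18]='btsc' -> body[6..10], body so far='0tk12lbtsc'
Chunk 3: stream[20..21]='3' size=0x3=3, data at stream[23..26]='moa' -> body[10..13], body so far='0tk12lbtscmoa'
Chunk 4: stream[28..29]='0' size=0 (terminator). Final body='0tk12lbtscmoa' (13 bytes)
Body byte 11 = 'o'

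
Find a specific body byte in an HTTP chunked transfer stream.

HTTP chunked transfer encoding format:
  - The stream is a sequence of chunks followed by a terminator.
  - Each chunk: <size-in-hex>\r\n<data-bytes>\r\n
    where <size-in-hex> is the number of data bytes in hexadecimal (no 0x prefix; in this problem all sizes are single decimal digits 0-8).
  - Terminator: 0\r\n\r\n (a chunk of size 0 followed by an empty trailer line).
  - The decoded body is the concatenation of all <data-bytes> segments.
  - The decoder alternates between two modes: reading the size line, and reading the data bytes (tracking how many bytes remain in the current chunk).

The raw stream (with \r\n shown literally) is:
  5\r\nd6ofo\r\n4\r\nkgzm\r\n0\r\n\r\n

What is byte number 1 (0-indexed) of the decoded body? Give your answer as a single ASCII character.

Answer: 6

Derivation:
Chunk 1: stream[0..1]='5' size=0x5=5, data at stream[3..8]='d6ofo' -> body[0..5], body so far='d6ofo'
Chunk 2: stream[10..11]='4' size=0x4=4, data at stream[13..17]='kgzm' -> body[5..9], body so far='d6ofokgzm'
Chunk 3: stream[19..20]='0' size=0 (terminator). Final body='d6ofokgzm' (9 bytes)
Body byte 1 = '6'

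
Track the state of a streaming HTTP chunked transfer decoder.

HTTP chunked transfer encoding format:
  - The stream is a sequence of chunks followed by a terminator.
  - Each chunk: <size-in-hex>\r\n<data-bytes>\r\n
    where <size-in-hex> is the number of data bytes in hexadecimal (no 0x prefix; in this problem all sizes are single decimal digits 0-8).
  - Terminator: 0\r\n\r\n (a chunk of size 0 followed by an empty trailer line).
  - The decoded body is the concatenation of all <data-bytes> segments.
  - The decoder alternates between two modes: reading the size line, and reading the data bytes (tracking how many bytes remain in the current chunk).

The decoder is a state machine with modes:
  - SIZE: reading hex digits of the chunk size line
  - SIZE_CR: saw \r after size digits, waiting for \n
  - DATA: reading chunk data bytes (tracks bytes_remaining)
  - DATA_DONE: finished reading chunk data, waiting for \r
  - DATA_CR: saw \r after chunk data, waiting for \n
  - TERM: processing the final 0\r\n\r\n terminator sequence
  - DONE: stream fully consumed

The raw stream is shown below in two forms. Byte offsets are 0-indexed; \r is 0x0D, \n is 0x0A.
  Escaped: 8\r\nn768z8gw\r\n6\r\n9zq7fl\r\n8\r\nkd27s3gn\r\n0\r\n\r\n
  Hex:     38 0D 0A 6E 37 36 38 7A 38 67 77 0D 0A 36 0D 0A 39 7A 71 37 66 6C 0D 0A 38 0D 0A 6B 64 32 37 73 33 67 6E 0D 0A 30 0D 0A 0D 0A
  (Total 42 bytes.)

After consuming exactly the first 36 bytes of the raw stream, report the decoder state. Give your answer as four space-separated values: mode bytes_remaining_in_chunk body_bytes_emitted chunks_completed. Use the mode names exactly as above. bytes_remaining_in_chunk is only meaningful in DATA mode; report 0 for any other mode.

Byte 0 = '8': mode=SIZE remaining=0 emitted=0 chunks_done=0
Byte 1 = 0x0D: mode=SIZE_CR remaining=0 emitted=0 chunks_done=0
Byte 2 = 0x0A: mode=DATA remaining=8 emitted=0 chunks_done=0
Byte 3 = 'n': mode=DATA remaining=7 emitted=1 chunks_done=0
Byte 4 = '7': mode=DATA remaining=6 emitted=2 chunks_done=0
Byte 5 = '6': mode=DATA remaining=5 emitted=3 chunks_done=0
Byte 6 = '8': mode=DATA remaining=4 emitted=4 chunks_done=0
Byte 7 = 'z': mode=DATA remaining=3 emitted=5 chunks_done=0
Byte 8 = '8': mode=DATA remaining=2 emitted=6 chunks_done=0
Byte 9 = 'g': mode=DATA remaining=1 emitted=7 chunks_done=0
Byte 10 = 'w': mode=DATA_DONE remaining=0 emitted=8 chunks_done=0
Byte 11 = 0x0D: mode=DATA_CR remaining=0 emitted=8 chunks_done=0
Byte 12 = 0x0A: mode=SIZE remaining=0 emitted=8 chunks_done=1
Byte 13 = '6': mode=SIZE remaining=0 emitted=8 chunks_done=1
Byte 14 = 0x0D: mode=SIZE_CR remaining=0 emitted=8 chunks_done=1
Byte 15 = 0x0A: mode=DATA remaining=6 emitted=8 chunks_done=1
Byte 16 = '9': mode=DATA remaining=5 emitted=9 chunks_done=1
Byte 17 = 'z': mode=DATA remaining=4 emitted=10 chunks_done=1
Byte 18 = 'q': mode=DATA remaining=3 emitted=11 chunks_done=1
Byte 19 = '7': mode=DATA remaining=2 emitted=12 chunks_done=1
Byte 20 = 'f': mode=DATA remaining=1 emitted=13 chunks_done=1
Byte 21 = 'l': mode=DATA_DONE remaining=0 emitted=14 chunks_done=1
Byte 22 = 0x0D: mode=DATA_CR remaining=0 emitted=14 chunks_done=1
Byte 23 = 0x0A: mode=SIZE remaining=0 emitted=14 chunks_done=2
Byte 24 = '8': mode=SIZE remaining=0 emitted=14 chunks_done=2
Byte 25 = 0x0D: mode=SIZE_CR remaining=0 emitted=14 chunks_done=2
Byte 26 = 0x0A: mode=DATA remaining=8 emitted=14 chunks_done=2
Byte 27 = 'k': mode=DATA remaining=7 emitted=15 chunks_done=2
Byte 28 = 'd': mode=DATA remaining=6 emitted=16 chunks_done=2
Byte 29 = '2': mode=DATA remaining=5 emitted=17 chunks_done=2
Byte 30 = '7': mode=DATA remaining=4 emitted=18 chunks_done=2
Byte 31 = 's': mode=DATA remaining=3 emitted=19 chunks_done=2
Byte 32 = '3': mode=DATA remaining=2 emitted=20 chunks_done=2
Byte 33 = 'g': mode=DATA remaining=1 emitted=21 chunks_done=2
Byte 34 = 'n': mode=DATA_DONE remaining=0 emitted=22 chunks_done=2
Byte 35 = 0x0D: mode=DATA_CR remaining=0 emitted=22 chunks_done=2

Answer: DATA_CR 0 22 2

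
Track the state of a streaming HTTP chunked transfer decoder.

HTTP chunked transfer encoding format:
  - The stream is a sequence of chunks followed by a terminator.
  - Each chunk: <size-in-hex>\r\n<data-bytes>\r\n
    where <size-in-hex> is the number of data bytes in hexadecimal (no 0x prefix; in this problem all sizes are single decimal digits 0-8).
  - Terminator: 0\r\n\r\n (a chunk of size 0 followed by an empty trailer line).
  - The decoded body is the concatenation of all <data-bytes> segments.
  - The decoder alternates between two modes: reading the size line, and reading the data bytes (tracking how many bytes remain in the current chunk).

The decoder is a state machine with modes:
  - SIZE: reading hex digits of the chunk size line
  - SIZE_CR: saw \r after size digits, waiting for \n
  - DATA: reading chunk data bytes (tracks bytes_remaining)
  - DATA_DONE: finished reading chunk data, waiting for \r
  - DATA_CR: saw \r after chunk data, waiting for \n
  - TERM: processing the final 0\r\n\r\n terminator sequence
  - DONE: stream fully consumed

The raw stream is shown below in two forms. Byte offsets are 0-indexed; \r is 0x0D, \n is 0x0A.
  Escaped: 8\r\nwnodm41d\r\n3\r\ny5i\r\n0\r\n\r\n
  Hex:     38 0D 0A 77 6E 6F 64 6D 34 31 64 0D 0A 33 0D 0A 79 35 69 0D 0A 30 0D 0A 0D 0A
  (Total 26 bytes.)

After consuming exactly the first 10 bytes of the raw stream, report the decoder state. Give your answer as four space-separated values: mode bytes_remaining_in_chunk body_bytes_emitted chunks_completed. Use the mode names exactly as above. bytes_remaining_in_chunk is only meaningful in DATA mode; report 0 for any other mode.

Byte 0 = '8': mode=SIZE remaining=0 emitted=0 chunks_done=0
Byte 1 = 0x0D: mode=SIZE_CR remaining=0 emitted=0 chunks_done=0
Byte 2 = 0x0A: mode=DATA remaining=8 emitted=0 chunks_done=0
Byte 3 = 'w': mode=DATA remaining=7 emitted=1 chunks_done=0
Byte 4 = 'n': mode=DATA remaining=6 emitted=2 chunks_done=0
Byte 5 = 'o': mode=DATA remaining=5 emitted=3 chunks_done=0
Byte 6 = 'd': mode=DATA remaining=4 emitted=4 chunks_done=0
Byte 7 = 'm': mode=DATA remaining=3 emitted=5 chunks_done=0
Byte 8 = '4': mode=DATA remaining=2 emitted=6 chunks_done=0
Byte 9 = '1': mode=DATA remaining=1 emitted=7 chunks_done=0

Answer: DATA 1 7 0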